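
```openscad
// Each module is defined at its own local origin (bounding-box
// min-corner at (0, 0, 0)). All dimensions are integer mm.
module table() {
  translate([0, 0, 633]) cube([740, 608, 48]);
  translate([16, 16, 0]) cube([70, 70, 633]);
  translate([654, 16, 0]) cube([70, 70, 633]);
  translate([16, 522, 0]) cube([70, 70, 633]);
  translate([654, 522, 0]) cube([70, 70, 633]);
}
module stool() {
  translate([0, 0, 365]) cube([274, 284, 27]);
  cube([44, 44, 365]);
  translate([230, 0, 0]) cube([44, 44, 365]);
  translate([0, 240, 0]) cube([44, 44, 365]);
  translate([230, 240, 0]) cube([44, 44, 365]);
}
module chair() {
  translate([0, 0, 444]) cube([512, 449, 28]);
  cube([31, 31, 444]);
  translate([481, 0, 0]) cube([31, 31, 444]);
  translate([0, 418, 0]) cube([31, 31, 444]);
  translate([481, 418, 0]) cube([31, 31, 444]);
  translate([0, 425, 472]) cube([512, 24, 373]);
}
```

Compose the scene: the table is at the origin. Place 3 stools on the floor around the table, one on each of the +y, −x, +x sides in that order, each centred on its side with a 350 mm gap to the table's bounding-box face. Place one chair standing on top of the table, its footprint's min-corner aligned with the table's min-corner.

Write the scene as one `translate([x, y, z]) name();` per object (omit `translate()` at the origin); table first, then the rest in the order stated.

table();
translate([233, 958, 0]) stool();
translate([-624, 162, 0]) stool();
translate([1090, 162, 0]) stool();
translate([0, 0, 681]) chair();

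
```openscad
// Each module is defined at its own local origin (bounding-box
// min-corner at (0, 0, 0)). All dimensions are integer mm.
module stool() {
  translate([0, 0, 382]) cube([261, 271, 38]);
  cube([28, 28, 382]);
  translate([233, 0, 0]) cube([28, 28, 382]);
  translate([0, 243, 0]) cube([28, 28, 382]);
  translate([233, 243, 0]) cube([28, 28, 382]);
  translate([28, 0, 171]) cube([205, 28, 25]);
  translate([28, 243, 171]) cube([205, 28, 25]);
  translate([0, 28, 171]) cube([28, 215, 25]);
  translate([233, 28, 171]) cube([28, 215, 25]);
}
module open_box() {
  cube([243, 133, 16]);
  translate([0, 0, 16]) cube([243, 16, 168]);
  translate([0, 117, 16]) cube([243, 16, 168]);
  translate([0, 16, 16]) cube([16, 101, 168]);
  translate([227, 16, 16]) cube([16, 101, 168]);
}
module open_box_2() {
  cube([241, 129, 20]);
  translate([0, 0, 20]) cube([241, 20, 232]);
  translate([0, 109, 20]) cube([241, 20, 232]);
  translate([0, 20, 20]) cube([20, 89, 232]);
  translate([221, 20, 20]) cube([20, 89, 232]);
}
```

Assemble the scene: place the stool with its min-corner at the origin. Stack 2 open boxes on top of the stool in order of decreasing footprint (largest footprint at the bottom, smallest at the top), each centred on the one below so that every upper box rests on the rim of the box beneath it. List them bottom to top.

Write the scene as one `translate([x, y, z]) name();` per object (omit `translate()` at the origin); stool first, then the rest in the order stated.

stool();
translate([9, 69, 420]) open_box();
translate([10, 71, 604]) open_box_2();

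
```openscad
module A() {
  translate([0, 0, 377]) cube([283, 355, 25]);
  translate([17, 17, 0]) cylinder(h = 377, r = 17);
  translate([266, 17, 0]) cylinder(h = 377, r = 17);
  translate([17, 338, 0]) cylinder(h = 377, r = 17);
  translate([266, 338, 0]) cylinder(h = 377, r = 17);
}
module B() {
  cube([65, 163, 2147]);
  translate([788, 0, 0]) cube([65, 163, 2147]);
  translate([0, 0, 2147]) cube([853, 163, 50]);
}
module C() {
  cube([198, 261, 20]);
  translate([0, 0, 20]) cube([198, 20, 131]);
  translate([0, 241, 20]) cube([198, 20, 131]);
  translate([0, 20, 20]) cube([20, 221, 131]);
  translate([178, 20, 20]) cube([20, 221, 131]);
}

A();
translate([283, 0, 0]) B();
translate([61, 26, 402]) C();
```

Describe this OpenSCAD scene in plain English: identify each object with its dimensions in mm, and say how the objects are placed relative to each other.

A is a four-legged stool. The seat is a 283×355×25 mm slab whose top surface is at z = 402 mm; four round legs, each 34 mm in diameter, run from the floor (z = 0) to the underside of the seat, each leg's axis is inset half a diameter from the nearest pair of seat edges (so the leg's bounding box is flush with the corner).

B is a door frame. The clear opening is 723 mm wide and 2147 mm high. Two 65 mm wide jambs, 163 mm deep, stand either side of the opening from the floor to the top of the opening. A 50 mm thick head sits across the top of both jambs, spanning the full outside width of the frame.

C is an open storage box with external size 198×261×151 mm and wall thickness 20 mm (the base is also 20 mm thick). The base covers the whole footprint; the four walls stand on the base, with the y-facing walls full-width and the x-facing walls fitting between their inner faces.

The door frame is against the stool's +x side, with their −y faces flush. The open box is on top of the stool.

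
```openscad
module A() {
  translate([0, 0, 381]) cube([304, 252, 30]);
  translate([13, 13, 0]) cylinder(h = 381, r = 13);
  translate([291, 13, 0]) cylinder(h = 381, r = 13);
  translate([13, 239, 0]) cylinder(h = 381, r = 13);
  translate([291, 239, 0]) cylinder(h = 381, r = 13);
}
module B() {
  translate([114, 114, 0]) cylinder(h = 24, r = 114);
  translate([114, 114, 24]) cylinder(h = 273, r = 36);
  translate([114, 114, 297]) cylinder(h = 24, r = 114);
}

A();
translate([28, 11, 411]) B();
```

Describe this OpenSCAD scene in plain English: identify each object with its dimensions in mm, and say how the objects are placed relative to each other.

A is a simple wooden stool: a rectangular seat 304 mm (x) by 252 mm (y), 30 mm thick, top face at z = 411 mm, on four round legs, each 26 mm in diameter. The legs rest on z = 0, each leg's axis is inset half a diameter from the nearest pair of seat edges (so the leg's bounding box is flush with the corner).

B is a spool: two coaxial disc flanges of radius 114 mm and thickness 24 mm, joined by a core cylinder of radius 36 mm and height 273 mm. The lower flange rests on z = 0 and the three cylinders share a vertical axis.

The spool is on top of the stool.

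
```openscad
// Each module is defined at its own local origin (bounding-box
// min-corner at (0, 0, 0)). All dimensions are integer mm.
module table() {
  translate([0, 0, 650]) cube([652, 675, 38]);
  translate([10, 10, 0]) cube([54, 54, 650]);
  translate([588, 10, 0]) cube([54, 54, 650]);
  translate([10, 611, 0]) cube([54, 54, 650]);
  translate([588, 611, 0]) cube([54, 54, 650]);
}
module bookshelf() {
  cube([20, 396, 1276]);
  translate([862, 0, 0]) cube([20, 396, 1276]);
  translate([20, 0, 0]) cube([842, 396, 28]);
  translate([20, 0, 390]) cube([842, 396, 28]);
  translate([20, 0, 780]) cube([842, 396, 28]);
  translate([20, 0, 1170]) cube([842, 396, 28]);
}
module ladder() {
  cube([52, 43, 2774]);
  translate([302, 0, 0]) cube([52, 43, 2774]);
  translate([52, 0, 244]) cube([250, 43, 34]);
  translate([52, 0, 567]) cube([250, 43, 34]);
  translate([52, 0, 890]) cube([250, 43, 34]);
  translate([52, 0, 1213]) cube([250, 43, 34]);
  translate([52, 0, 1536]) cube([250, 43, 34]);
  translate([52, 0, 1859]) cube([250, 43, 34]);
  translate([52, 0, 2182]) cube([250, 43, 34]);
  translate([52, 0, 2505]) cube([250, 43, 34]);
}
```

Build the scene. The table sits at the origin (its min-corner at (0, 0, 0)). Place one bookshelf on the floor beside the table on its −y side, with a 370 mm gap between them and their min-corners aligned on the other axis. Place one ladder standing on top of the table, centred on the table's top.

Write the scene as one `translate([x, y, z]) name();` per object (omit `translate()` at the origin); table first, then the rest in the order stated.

table();
translate([0, -766, 0]) bookshelf();
translate([149, 316, 688]) ladder();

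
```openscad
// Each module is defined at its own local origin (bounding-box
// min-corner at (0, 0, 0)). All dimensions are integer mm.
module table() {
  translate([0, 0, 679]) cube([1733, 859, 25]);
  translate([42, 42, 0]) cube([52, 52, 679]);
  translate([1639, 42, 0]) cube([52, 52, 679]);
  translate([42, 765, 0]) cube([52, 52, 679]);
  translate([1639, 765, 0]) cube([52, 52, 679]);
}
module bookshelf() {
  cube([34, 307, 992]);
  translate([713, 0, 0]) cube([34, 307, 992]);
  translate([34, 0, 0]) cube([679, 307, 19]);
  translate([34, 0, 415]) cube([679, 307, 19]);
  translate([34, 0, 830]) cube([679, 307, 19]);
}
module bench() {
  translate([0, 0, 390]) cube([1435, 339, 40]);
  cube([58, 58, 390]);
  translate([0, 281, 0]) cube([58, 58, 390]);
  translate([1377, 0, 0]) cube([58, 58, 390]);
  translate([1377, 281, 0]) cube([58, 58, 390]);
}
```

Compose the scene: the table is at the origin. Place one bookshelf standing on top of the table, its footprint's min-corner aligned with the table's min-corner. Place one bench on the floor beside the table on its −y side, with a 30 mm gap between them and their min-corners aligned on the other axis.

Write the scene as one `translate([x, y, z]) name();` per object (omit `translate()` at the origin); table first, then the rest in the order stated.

table();
translate([0, 0, 704]) bookshelf();
translate([0, -369, 0]) bench();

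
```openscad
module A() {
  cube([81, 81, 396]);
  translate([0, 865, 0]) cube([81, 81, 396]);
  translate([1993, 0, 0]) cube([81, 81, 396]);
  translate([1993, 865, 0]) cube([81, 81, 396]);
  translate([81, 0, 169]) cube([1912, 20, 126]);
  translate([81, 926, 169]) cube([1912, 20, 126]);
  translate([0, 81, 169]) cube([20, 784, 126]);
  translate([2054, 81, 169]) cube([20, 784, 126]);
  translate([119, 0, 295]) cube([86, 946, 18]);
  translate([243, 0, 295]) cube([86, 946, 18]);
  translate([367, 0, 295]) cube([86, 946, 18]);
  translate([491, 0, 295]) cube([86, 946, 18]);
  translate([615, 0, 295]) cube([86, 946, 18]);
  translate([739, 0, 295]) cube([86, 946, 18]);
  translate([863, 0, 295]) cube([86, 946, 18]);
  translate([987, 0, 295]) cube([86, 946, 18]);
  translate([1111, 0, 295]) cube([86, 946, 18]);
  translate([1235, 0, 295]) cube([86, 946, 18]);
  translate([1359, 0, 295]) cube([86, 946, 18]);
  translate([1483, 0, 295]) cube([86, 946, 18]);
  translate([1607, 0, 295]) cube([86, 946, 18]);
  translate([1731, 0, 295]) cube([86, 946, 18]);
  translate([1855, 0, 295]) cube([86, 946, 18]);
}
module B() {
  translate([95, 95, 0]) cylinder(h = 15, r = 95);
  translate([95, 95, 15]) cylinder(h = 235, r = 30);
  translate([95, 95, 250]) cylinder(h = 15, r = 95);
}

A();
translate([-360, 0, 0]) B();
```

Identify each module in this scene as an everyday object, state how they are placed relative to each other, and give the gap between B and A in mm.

A is a bed frame. B is a spool. The spool is on the floor beside the bed frame on its −x side. The gap between the spool and the bed frame is 170 mm.

The spool's nearest face is 170 mm from the bed frame's −x face.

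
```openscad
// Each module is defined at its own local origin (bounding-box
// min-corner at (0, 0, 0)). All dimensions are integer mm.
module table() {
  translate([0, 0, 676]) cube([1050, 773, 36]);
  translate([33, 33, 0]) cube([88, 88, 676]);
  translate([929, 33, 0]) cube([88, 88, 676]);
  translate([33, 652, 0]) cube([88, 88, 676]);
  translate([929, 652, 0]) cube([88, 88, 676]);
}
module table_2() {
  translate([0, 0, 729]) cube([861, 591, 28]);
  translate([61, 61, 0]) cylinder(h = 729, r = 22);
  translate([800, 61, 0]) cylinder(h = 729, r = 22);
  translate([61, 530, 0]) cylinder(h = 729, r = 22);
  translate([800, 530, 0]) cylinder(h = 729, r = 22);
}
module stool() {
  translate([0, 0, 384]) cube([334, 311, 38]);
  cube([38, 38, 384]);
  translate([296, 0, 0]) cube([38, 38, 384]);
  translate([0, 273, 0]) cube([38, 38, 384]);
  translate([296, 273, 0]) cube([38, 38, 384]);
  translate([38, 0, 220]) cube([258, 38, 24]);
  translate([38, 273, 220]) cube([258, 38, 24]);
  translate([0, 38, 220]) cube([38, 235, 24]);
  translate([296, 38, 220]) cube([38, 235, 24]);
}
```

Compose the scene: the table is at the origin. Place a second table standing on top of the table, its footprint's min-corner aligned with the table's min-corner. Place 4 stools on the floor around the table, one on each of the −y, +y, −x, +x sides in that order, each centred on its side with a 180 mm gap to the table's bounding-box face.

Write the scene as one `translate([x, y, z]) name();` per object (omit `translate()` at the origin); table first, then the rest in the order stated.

table();
translate([0, 0, 712]) table_2();
translate([358, -491, 0]) stool();
translate([358, 953, 0]) stool();
translate([-514, 231, 0]) stool();
translate([1230, 231, 0]) stool();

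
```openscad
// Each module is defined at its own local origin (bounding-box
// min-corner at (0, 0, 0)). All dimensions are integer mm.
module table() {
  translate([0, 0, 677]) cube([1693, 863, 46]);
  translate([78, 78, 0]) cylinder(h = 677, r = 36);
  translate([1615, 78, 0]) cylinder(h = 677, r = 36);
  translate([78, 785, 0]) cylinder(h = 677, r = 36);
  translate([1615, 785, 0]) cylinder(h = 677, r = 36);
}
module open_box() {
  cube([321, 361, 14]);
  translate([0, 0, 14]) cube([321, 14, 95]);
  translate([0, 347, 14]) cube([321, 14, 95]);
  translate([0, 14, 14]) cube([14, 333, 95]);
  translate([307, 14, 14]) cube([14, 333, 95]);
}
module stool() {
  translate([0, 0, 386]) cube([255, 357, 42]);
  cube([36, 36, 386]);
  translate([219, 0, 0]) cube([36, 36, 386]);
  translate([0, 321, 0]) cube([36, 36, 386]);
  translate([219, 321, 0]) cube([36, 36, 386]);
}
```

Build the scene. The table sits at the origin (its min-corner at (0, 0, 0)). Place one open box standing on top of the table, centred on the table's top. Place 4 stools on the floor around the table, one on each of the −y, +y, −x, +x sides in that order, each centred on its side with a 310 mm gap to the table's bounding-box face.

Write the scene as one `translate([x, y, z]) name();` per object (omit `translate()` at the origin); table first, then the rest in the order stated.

table();
translate([686, 251, 723]) open_box();
translate([719, -667, 0]) stool();
translate([719, 1173, 0]) stool();
translate([-565, 253, 0]) stool();
translate([2003, 253, 0]) stool();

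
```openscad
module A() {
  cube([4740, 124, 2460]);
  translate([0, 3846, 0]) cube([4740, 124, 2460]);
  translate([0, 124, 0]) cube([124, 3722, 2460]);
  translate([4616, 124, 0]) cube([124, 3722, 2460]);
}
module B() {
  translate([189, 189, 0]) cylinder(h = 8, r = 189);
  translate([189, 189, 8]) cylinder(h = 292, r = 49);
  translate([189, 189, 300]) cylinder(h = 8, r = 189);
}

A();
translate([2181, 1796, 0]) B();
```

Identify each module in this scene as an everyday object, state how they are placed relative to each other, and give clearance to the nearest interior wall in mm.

Clearances: x = 2057, y = 1672; minimum 1672 mm.

A is a house frame. B is a spool. The spool sits inside the house frame, centred. The clearance to the nearest interior wall is 1672 mm.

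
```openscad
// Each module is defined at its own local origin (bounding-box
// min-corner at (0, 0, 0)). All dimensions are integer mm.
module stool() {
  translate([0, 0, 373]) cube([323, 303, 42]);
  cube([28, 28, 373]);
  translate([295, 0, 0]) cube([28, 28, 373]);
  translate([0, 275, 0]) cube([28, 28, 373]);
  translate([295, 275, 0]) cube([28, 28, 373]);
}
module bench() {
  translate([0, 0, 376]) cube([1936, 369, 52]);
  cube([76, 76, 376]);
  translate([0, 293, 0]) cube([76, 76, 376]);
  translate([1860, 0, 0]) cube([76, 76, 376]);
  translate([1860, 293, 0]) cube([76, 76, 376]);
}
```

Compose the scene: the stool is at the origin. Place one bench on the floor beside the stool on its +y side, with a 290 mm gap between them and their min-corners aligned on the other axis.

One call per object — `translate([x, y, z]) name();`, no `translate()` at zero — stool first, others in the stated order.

stool();
translate([0, 593, 0]) bench();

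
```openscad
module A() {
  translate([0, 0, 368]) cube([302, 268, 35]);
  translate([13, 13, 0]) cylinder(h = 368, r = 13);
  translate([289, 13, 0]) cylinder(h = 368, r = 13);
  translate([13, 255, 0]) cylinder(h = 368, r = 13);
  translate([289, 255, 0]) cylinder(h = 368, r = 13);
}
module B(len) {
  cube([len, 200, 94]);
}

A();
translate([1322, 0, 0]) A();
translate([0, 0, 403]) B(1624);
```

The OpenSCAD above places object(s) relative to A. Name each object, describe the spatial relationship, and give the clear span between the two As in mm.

Second stool starts at x = 1322; first ends at x = 302; clear span = 1322 − 302 = 1020 mm.

A is a stool. B is a beam. A beam spans the tops of two stools. The clear span between the two stools is 1020 mm.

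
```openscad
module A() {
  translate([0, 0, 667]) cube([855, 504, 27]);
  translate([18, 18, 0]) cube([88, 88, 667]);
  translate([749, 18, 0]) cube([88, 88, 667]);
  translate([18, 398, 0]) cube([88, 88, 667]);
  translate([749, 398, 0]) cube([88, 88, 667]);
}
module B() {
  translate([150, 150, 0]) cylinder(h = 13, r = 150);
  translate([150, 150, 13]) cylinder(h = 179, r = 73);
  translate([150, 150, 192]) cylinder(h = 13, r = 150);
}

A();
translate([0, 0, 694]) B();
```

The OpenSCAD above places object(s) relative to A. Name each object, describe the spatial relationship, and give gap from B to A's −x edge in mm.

A is a table. B is a spool. The spool is on top of the table. The gap from the spool to the table's −x edge is 0 mm.

The spool's min-x is at 0; the table's min-x is 0; gap = 0 mm.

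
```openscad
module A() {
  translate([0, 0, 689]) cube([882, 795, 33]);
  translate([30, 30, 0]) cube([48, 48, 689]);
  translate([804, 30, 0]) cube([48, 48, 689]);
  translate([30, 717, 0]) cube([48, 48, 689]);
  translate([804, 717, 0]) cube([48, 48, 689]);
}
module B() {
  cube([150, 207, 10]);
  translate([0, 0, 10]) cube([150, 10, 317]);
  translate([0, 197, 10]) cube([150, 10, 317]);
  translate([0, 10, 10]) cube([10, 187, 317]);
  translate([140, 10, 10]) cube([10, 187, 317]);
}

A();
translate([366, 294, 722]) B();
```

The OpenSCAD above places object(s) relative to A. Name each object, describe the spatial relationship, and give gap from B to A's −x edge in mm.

A is a table. B is an open box. The open box is on top of the table, centred. The gap from the open box to the table's −x edge is 366 mm.

The open box's min-x is at 366; the table's min-x is 0; gap = 366 mm.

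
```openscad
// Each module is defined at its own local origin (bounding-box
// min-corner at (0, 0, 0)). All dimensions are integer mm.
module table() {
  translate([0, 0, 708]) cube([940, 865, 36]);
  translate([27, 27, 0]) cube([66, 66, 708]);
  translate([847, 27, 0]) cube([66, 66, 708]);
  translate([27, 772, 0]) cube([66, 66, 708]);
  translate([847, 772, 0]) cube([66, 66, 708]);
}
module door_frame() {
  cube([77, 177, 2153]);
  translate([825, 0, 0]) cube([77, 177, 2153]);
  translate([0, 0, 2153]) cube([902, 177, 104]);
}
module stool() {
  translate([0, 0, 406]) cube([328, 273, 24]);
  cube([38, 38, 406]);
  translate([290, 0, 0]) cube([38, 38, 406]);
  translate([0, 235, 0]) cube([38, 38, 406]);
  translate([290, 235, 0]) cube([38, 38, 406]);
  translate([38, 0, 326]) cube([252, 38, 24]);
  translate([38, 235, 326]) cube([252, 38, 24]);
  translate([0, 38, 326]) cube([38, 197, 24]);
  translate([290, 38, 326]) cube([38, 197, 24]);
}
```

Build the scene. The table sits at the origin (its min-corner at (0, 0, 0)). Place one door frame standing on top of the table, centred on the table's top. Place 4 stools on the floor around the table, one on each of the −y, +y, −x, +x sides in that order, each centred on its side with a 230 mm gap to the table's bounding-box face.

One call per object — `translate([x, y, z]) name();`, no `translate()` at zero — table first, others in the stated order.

table();
translate([19, 344, 744]) door_frame();
translate([306, -503, 0]) stool();
translate([306, 1095, 0]) stool();
translate([-558, 296, 0]) stool();
translate([1170, 296, 0]) stool();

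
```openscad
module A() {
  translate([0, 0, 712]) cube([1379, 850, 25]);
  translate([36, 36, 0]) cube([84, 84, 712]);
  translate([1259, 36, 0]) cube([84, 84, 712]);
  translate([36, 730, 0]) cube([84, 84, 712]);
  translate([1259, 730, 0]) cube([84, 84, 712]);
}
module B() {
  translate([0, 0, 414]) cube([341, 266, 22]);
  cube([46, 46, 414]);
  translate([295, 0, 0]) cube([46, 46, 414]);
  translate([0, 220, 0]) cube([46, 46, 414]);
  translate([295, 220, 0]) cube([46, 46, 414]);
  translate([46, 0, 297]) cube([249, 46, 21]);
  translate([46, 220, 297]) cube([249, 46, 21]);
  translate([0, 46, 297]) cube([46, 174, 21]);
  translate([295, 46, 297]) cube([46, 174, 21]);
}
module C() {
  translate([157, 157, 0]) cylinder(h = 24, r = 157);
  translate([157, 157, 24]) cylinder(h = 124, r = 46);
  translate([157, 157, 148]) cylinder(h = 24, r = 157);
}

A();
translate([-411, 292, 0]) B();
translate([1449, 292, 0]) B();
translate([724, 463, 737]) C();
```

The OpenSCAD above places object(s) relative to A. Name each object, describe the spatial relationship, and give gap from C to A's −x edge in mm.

A is a table. B is a stool. C is a spool. Two stools sit around the table at the −x, +x sides. The spool is on top of the table. The gap from the spool to the table's −x edge is 724 mm.

The spool's min-x is at 724; the table's min-x is 0; gap = 724 mm.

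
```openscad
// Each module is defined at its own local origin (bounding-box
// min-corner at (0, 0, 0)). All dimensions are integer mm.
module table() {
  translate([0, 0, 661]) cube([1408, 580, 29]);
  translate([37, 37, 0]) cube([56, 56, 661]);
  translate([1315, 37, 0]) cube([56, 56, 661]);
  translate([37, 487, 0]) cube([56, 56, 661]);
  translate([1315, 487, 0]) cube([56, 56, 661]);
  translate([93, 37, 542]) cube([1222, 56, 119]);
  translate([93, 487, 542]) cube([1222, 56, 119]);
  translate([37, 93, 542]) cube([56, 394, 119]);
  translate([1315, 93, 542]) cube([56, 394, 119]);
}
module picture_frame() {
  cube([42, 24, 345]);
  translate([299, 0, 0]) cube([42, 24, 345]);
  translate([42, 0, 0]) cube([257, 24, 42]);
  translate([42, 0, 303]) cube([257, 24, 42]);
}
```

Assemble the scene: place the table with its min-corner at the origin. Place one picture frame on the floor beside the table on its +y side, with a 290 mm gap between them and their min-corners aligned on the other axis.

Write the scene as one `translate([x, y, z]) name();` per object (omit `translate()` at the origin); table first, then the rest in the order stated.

table();
translate([0, 870, 0]) picture_frame();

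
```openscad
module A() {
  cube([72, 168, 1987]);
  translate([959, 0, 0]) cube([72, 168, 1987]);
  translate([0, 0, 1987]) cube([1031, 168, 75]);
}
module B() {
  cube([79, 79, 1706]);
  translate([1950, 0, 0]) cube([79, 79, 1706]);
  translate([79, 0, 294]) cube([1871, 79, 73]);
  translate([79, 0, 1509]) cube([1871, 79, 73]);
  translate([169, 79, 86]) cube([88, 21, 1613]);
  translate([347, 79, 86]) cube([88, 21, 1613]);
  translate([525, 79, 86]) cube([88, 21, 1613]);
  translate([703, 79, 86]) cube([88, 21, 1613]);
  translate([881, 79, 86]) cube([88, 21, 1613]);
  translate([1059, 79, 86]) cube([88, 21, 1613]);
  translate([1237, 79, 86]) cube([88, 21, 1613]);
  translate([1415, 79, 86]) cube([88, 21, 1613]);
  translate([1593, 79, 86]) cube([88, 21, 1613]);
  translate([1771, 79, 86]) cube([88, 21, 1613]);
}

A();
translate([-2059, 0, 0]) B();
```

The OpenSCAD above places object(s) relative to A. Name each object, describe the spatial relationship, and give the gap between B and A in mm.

A is a door frame. B is a fence section. The fence section is on the floor beside the door frame on its −x side. The gap between the fence section and the door frame is 30 mm.

The fence section's nearest face is 30 mm from the door frame's −x face.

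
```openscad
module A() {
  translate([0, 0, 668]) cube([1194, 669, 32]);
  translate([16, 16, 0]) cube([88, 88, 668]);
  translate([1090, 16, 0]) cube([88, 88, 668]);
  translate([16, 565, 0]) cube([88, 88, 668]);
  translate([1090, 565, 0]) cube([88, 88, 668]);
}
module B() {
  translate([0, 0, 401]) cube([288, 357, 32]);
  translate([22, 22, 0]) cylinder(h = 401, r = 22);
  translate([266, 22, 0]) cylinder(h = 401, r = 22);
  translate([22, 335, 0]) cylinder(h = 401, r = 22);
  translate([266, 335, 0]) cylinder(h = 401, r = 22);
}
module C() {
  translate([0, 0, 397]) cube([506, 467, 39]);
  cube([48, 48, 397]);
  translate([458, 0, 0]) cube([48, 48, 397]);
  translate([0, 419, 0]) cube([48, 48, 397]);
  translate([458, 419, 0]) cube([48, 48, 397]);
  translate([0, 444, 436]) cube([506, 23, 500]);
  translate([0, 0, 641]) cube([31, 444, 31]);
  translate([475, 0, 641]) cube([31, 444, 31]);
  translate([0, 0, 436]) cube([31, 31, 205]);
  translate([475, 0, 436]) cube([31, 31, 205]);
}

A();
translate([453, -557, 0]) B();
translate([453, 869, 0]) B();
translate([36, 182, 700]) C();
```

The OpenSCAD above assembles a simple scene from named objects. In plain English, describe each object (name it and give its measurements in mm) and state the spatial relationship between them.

A is a table: top 1194 mm (x) × 669 mm (y), 32 mm thick, upper face at z = 700 mm, on four 88×88 mm square legs, each inset 16 mm from the nearest pair of top edges, running from z = 0 to the bottom of the top.

B is a four-legged stool. The seat is a 288×357×32 mm slab whose top surface is at z = 433 mm; four round legs, each 44 mm in diameter, run from the floor (z = 0) to the underside of the seat, each leg's axis is inset half a diameter from the nearest pair of seat edges (so the leg's bounding box is flush with the corner).

C is a chair. The seat is a 506×467×39 mm slab with its top at z = 436 mm, on four 48×48 mm corner legs (flush with the seat edges, standing on z = 0). A flat backrest 23 mm thick, 500 mm tall, spans the full seat width and rises from the seat top along its +y edge, rear face flush with the rear of the seat. Two armrests of 31×31 mm section run along each side from the seat's front edge to the front of the backrest, top faces 236 mm above the seat top and outer faces flush with the seat's x-edges; a 31×31 mm post under the front of each armrest stands on the seat at the front corner.

Two stools sit around the table at the −y, +y sides. The chair is on top of the table.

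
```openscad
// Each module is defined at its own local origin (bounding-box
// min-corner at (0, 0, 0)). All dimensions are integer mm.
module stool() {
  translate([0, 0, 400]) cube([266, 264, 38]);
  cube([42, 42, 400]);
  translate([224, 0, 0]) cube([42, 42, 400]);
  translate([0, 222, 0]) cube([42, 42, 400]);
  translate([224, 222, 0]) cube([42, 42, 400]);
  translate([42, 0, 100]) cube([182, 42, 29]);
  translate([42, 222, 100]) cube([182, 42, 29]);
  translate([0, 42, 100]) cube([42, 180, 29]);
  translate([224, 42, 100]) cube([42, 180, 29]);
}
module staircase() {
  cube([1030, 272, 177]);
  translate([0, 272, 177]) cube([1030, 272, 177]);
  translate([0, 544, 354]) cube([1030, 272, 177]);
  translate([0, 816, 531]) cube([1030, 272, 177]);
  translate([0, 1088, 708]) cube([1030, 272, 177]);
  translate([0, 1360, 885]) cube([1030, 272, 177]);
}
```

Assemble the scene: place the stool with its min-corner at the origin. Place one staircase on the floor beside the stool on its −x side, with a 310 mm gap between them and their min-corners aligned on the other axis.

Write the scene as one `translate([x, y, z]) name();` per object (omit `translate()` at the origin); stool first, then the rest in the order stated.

stool();
translate([-1340, 0, 0]) staircase();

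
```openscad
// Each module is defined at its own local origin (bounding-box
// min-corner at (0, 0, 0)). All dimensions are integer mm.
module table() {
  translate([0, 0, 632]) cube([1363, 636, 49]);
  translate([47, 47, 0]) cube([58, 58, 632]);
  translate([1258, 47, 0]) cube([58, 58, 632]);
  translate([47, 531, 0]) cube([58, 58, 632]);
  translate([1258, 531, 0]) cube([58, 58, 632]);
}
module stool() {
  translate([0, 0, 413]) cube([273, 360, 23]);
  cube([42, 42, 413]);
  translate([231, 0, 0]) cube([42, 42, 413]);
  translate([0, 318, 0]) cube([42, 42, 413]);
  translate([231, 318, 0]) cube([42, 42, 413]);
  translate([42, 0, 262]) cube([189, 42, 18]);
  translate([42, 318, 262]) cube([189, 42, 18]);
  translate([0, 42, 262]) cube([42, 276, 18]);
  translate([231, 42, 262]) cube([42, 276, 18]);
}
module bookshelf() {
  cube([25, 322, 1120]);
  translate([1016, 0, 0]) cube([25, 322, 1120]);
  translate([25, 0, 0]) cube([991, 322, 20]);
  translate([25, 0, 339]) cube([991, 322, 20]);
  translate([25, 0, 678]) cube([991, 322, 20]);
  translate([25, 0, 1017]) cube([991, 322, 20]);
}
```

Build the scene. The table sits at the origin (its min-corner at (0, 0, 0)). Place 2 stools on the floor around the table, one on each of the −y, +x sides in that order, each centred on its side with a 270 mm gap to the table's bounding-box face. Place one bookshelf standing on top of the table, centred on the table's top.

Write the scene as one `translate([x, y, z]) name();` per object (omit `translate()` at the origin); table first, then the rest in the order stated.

table();
translate([545, -630, 0]) stool();
translate([1633, 138, 0]) stool();
translate([161, 157, 681]) bookshelf();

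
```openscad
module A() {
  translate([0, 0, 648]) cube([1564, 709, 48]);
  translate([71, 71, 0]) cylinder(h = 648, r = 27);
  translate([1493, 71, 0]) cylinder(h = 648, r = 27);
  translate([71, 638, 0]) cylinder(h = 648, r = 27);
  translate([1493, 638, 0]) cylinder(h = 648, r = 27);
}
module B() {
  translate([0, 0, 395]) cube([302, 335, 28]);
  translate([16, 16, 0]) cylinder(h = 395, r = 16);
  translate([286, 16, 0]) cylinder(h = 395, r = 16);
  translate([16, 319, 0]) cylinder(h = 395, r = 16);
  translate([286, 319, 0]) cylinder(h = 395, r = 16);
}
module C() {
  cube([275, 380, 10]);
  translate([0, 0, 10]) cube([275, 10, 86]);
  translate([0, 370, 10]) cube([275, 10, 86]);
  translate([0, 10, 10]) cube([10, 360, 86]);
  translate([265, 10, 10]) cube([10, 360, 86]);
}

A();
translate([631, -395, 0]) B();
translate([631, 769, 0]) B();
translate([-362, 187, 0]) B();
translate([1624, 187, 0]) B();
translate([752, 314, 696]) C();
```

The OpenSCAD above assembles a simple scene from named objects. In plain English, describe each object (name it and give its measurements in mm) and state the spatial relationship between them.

A is a rectangular dining table. The top is 1564×709×48 mm with its upper surface at z = 696 mm. It stands on four round legs of 54 mm diameter, each leg's bounding box inset 44 mm from the nearest pair of top edges, running from the floor to the underside of the top.

B is a four-legged stool. The seat is 302×335 mm, 28 mm thick, top at z = 423 mm. It stands on four round legs, each 32 mm in diameter, from z = 0 to the seat underside, each leg's axis is inset half a diameter from the nearest pair of seat edges (so the leg's bounding box is flush with the corner).

C is an open-topped rectangular box: outside dimensions 275×380×96 mm, with a uniform wall and base thickness of 10 mm. The base is a full 275×380 slab on the floor; four walls sit on top of the base. The front and back walls (the −y and +y sides) span the full width; the two side walls fit between them.

Four stools sit around the table at the −y, +y, −x, +x sides. The open box is on top of the table.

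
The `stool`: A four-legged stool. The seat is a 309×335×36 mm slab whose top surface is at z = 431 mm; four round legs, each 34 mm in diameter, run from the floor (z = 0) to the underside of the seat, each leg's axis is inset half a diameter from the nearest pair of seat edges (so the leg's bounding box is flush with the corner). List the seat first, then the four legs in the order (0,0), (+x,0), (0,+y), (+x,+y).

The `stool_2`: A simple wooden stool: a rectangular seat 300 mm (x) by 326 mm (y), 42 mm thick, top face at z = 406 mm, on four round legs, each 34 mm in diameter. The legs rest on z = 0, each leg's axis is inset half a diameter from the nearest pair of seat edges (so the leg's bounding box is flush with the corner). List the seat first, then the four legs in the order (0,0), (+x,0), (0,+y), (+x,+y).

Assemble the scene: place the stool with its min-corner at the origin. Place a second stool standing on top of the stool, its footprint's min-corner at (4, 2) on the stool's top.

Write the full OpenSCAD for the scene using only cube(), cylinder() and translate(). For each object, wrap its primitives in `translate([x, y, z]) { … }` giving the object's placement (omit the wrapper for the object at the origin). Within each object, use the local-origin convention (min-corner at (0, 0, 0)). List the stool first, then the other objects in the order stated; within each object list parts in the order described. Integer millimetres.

translate([0, 0, 395]) cube([309, 335, 36]);
translate([17, 17, 0]) cylinder(h = 395, r = 17);
translate([292, 17, 0]) cylinder(h = 395, r = 17);
translate([17, 318, 0]) cylinder(h = 395, r = 17);
translate([292, 318, 0]) cylinder(h = 395, r = 17);
translate([4, 2, 431]) {
  translate([0, 0, 364]) cube([300, 326, 42]);
  translate([17, 17, 0]) cylinder(h = 364, r = 17);
  translate([283, 17, 0]) cylinder(h = 364, r = 17);
  translate([17, 309, 0]) cylinder(h = 364, r = 17);
  translate([283, 309, 0]) cylinder(h = 364, r = 17);
}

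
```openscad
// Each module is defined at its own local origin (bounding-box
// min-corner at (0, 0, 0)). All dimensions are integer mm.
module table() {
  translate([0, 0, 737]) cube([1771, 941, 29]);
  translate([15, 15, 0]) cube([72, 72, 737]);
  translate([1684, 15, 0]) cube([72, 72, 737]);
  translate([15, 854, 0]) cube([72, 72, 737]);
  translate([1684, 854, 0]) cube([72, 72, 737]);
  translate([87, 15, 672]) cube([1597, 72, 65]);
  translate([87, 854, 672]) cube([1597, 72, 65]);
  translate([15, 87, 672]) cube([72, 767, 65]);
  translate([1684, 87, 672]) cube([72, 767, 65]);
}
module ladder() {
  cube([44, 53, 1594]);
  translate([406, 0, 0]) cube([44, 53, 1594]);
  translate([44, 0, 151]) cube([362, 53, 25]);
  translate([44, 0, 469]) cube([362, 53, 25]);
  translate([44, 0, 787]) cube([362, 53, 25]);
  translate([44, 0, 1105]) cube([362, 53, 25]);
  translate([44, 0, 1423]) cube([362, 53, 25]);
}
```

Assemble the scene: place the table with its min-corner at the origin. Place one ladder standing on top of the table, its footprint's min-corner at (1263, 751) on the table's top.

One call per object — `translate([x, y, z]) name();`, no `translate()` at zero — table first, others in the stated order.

table();
translate([1263, 751, 766]) ladder();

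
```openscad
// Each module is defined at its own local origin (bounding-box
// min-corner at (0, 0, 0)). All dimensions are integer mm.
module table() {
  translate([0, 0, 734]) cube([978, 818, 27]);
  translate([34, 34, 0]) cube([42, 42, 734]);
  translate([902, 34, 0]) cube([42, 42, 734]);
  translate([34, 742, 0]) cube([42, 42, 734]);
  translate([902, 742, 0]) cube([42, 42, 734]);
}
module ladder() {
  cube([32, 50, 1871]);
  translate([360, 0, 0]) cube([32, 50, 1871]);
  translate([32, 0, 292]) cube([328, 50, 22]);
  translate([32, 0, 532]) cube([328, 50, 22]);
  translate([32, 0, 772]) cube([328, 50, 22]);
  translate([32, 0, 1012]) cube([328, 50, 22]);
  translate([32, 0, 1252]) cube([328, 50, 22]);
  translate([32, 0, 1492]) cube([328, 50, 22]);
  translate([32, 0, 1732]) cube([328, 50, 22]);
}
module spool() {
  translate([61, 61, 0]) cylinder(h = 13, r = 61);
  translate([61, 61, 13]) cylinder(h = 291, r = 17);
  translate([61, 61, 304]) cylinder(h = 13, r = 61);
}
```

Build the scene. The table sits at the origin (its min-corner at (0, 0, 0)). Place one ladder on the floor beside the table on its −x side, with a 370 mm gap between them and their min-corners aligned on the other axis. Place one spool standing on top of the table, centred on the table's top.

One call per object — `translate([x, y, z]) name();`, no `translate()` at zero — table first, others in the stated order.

table();
translate([-762, 0, 0]) ladder();
translate([428, 348, 761]) spool();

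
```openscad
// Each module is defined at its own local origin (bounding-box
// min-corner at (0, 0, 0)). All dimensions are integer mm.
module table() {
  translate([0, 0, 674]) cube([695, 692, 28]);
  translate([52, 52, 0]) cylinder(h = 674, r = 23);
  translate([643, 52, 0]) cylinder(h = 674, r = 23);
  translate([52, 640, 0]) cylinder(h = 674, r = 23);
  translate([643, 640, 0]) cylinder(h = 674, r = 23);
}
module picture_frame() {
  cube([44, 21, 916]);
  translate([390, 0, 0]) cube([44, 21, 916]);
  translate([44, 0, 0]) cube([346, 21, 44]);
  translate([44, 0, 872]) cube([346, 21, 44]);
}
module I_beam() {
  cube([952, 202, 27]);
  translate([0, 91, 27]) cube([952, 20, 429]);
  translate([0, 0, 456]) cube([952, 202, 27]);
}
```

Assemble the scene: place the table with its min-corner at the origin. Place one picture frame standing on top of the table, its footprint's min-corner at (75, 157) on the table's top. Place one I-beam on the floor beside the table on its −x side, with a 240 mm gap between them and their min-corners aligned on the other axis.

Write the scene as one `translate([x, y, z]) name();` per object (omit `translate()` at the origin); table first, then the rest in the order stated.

table();
translate([75, 157, 702]) picture_frame();
translate([-1192, 0, 0]) I_beam();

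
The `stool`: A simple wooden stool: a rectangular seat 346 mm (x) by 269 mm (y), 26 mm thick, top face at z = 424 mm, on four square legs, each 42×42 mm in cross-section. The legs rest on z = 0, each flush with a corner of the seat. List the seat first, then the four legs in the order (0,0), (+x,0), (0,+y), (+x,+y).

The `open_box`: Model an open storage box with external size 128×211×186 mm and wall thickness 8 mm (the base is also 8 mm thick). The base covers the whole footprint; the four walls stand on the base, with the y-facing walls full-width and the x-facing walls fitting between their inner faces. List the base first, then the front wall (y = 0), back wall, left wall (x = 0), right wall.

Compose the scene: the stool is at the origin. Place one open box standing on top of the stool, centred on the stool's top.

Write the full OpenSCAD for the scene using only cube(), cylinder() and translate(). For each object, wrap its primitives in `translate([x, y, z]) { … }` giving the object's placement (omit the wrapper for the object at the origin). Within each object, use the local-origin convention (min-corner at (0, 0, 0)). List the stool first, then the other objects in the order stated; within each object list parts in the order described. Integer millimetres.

translate([0, 0, 398]) cube([346, 269, 26]);
cube([42, 42, 398]);
translate([304, 0, 0]) cube([42, 42, 398]);
translate([0, 227, 0]) cube([42, 42, 398]);
translate([304, 227, 0]) cube([42, 42, 398]);
translate([109, 29, 424]) {
  cube([128, 211, 8]);
  translate([0, 0, 8]) cube([128, 8, 178]);
  translate([0, 203, 8]) cube([128, 8, 178]);
  translate([0, 8, 8]) cube([8, 195, 178]);
  translate([120, 8, 8]) cube([8, 195, 178]);
}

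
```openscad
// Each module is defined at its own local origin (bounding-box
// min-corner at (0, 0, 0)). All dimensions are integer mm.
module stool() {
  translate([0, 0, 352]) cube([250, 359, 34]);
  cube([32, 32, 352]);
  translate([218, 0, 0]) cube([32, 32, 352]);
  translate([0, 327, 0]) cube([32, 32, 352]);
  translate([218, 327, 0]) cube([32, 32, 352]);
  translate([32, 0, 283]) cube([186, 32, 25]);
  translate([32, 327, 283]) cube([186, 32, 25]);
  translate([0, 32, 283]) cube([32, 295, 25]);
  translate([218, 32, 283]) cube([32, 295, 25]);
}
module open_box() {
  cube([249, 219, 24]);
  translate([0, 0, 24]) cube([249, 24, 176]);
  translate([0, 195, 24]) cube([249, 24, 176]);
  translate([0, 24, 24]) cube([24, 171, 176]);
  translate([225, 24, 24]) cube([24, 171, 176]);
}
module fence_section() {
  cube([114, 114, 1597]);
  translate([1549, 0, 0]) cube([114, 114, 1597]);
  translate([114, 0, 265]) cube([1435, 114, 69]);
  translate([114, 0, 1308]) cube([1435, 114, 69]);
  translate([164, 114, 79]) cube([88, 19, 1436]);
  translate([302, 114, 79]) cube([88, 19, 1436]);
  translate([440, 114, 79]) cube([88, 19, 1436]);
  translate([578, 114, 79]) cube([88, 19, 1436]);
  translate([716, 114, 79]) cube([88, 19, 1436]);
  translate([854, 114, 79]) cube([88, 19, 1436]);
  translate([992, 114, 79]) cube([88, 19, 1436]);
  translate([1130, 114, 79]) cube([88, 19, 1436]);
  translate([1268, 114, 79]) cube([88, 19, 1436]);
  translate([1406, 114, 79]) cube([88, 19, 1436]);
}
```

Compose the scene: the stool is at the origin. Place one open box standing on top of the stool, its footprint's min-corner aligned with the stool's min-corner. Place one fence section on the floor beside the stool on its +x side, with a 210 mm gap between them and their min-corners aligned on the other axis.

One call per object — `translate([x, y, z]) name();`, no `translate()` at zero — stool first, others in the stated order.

stool();
translate([0, 0, 386]) open_box();
translate([460, 0, 0]) fence_section();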